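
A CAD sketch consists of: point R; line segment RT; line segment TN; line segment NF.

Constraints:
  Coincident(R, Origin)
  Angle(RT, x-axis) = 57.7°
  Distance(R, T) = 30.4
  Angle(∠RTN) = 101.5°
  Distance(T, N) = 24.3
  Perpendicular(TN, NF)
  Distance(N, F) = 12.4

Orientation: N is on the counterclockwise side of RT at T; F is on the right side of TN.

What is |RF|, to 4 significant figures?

51.98

R is at the origin; RT runs at 57.7° with length 30.4, so T = 30.4·(cos 57.7°, sin 57.7°) = (16.24, 25.70). ∠RTN = 101.5°, so TN runs at 57.7° + (180° − 101.5°) = 136.2° from the x-axis; with |TN| = 24.3, N = T + 24.3·(cos 136.2°, sin 136.2°) = (-1.294, 42.52). The perpendicularity gives NF at right angles to TN; with |NF| = 12.4 on the right of TN, F = N + 12.4·(0.6921, 0.7218) = (7.288, 51.46). Then |RF| = |F − R| = 51.98.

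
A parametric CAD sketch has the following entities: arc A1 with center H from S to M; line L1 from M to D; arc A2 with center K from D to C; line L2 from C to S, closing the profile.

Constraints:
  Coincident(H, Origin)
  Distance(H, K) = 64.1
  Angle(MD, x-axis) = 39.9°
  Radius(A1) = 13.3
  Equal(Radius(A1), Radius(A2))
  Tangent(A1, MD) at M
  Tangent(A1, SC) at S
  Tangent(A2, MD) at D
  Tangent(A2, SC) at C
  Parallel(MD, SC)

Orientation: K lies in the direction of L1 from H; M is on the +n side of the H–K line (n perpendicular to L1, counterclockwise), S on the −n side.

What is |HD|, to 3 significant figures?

65.5

Tangency of A1 to both parallel lines with radius 13.3 puts M and S at H ± 13.3·n: M = (-8.53, 10.2), S = (8.53, -10.2). Equal radii place D and C the same way about K: D = K + 13.3·n = (40.6, 51.3), C = K − 13.3·n = (57.7, 30.9). Then |HD| = |D − H| = 65.5.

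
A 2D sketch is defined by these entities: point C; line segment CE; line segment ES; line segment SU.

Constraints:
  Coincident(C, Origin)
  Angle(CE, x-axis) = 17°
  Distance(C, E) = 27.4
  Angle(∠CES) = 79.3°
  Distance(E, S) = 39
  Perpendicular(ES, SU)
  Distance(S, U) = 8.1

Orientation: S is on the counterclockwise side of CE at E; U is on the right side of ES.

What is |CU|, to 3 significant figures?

48.8

∠CES = 79.3°, so ES runs at 17.0° + (180° − 79.3°) = 118° from the x-axis; with |ES| = 39.0, S = E + 39.0·(cos 118°, sin 118°) = (8.07, 42.5). ES is perpendicular to SU; with |SU| = 8.1 on the right of ES, U = S + 8.1·(0.885, 0.465) = (15.2, 46.3). Then |CU| = |U − C| = 48.8.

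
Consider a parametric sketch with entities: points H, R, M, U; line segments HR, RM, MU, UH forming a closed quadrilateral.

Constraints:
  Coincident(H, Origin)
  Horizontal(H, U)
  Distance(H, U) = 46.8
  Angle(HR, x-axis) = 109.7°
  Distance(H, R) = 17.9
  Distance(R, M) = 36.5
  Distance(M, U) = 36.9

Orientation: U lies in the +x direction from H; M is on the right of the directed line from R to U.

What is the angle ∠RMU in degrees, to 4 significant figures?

98.14°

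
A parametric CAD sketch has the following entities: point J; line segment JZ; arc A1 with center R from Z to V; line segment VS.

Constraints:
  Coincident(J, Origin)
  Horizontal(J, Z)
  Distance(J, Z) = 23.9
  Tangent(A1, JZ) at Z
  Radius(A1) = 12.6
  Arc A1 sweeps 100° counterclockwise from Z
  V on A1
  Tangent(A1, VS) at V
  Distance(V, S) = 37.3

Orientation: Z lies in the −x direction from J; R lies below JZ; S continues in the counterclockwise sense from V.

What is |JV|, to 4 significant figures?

39.20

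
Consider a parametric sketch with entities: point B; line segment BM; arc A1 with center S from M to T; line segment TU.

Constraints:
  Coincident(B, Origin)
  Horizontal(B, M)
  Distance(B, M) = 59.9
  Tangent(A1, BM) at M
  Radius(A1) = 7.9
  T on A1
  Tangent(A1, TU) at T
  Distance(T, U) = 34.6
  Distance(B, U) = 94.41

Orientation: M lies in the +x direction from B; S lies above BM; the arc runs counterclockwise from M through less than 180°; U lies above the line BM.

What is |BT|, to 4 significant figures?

65.15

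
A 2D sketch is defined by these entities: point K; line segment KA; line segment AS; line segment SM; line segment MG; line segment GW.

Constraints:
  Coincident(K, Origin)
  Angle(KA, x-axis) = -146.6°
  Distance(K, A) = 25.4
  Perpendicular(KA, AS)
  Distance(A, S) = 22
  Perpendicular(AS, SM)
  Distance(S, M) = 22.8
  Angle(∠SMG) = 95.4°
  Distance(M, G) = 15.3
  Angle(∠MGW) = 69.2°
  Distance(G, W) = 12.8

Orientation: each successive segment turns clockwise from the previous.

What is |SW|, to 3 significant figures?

16.8

K is at the origin; KA runs at -146.6° with length 25.4, so A = (-21.2, -14.0). The perpendicularity gives AS at right angles to KA, so AS runs at 123°; with |AS| = 22.0, S = (-33.3, 4.38). The perpendicularity gives SM at right angles to AS, so SM runs at 33.4°; with |SM| = 22.8, M = (-14.3, 16.9). ∠SMG = 95.4° gives MG at -51.2° from the x-axis; with |MG| = 15.3, G = (-4.69, 5.01). ∠MGW = 69.2° gives GW at -162° from the x-axis; with |GW| = 12.8, W = (-16.9, 1.06). Then |SW| = |W − S| = 16.8.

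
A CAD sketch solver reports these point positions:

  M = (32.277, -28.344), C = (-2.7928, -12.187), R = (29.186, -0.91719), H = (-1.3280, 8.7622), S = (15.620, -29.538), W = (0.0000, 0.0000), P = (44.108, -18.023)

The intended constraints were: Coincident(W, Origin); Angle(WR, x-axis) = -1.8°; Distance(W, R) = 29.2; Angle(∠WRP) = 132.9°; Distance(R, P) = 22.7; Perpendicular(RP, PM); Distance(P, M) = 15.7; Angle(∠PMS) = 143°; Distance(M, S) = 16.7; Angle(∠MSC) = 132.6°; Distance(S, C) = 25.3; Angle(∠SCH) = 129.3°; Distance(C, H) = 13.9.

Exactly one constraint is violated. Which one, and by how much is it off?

Distance(C, H) = 13.9 — off by 7.10.

W = (0.00, 0.00) ✓; WR at -1.800° ✓; |WR| = 29.20 ✓; ∠WRP = 132.9° ✓; |RP| = 22.70 ✓; ∠(RP, PM) = 90.00° ✓; |PM| = 15.70 ✓; ∠PMS = 143.0° ✓; |MS| = 16.70 ✓; ∠MSC = 132.6° ✓; |SC| = 25.30 ✓; ∠SCH = 129.3° ✓; |CH| = 21.00 ✗.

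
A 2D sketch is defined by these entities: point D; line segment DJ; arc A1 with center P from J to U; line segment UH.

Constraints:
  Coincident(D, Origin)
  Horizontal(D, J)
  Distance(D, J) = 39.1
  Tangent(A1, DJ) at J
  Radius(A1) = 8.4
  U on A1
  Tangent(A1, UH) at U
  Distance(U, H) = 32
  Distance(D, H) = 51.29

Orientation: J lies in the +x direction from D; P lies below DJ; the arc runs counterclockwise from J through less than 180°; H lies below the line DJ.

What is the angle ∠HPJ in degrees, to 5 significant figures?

166.51°

D is at the origin; DJ is horizontal with |DJ| = 39.1 and J on the +x side, so J = (39.100, 0.0000). A1 meets DJ tangentially, so PJ is at right angles to DJ, so P = J + (0, -8.4) = (39.100, -8.4000). Since PU ⟂ UH (tangency), |PH| = √(8.4² + 32.0²) = 33.084 regardless of where U sits on A1. So H lies on both circle(D, 51.29) and circle(P, 33.084); the below-DJ intersection is H = (31.380, -40.571). U is the foot of the tangent from H: U = (30.702, -8.5779).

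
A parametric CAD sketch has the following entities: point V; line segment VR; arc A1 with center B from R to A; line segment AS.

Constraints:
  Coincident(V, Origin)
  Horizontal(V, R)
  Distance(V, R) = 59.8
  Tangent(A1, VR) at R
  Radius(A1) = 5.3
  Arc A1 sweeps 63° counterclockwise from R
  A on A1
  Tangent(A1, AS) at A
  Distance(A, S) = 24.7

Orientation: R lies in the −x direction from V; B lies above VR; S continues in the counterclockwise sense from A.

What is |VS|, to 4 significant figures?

50.44

On A1, R sits at bearing -90° from B; a 63° counterclockwise sweep puts A at bearing -27°, so A = B + 5.3·(cos -27°, sin -27°) = (-55.08, 2.894). Tangency of A1 to AS means the radius BA is perpendicular to AS, so AS runs along (−sin -27°, cos -27°); with |AS| = 24.7, S = (-43.86, 24.90). Then |VS| = |S − V| = 50.44.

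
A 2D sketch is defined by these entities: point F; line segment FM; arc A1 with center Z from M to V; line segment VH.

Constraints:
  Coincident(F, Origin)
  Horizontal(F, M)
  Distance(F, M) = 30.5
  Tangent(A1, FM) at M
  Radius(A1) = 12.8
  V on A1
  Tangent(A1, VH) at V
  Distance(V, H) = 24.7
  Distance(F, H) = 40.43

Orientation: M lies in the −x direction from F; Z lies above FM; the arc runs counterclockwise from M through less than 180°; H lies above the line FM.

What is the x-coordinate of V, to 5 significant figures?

-17.714

F is at the origin; FM is horizontal with |FM| = 30.5 and M on the −x side, so M = (-30.500, 0.0000). Since A1 is tangent to FM there, ZM ⟂ FM, so Z = M + (0, 12.8) = (-30.500, 12.800). Since ZV ⟂ VH (tangency), |ZH| = √(12.8² + 24.7²) = 27.820 regardless of where V sits on A1. So H lies on both circle(F, 40.43) and circle(Z, 27.820); the above-FM intersection is H = (-16.568, 36.879). V is the foot of the tangent from H: V = (-17.714, 12.206).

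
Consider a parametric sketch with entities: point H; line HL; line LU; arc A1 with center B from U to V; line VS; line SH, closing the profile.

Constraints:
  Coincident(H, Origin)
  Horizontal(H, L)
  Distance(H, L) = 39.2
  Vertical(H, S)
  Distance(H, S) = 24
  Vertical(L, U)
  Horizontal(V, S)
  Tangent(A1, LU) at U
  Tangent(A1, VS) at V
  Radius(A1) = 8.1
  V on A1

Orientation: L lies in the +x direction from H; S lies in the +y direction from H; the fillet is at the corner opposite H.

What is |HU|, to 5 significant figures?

42.302

H is at the origin; H and L share the same y with |HL| = 39.2 and L on the +x side, so L = (39.200, 0.0000). H and S share the same x with |HS| = 24.0 and S on the +y side, so S = (0.0000, 24.000). The virtual corner opposite H is at (39.200, 24.000). The tangent condition forces BU to be normal to LU and tangency of A1 to VS means the radius BV is perpendicular to VS, with radius 8.1, so the center B sits 8.1 in from both sides at B = (31.100, 15.900). That places the tangent points at U = (39.200, 15.900) on LU and V = (31.100, 24.000) on VS. Then |HU| = |U − H| = 42.302.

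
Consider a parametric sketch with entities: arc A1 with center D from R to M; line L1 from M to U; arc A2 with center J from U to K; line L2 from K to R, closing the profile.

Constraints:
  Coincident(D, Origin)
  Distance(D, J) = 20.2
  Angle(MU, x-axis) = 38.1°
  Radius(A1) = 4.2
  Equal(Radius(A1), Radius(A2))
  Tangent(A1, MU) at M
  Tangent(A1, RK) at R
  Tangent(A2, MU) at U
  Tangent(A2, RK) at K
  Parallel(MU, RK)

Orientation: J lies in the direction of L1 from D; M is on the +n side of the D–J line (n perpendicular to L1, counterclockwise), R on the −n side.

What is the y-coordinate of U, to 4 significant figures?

15.77

The slot axis is L1's direction at 38.1°, so u = (cos 38.1°, sin 38.1°) = (0.7869, 0.6170) and n = (−sin 38.1°, cos 38.1°) = (-0.6170, 0.7869). D is at the origin and J lies 20.2 along u from D, so J = 20.2·u = (15.90, 12.46). Tangency of A1 to both parallel lines with radius 4.2 puts M and R at D ± 4.2·n: M = (-2.592, 3.305), R = (2.592, -3.305). Equal radii place U and K the same way about J: U = J + 4.2·n = (13.30, 15.77), K = J − 4.2·n = (18.49, 9.159). So U.y = 15.77.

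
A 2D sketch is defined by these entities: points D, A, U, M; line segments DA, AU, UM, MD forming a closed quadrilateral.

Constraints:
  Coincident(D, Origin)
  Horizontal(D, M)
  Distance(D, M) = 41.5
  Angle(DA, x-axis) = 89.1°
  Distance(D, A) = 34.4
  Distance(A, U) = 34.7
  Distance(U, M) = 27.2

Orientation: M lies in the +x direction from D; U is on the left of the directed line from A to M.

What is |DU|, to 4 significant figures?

43.14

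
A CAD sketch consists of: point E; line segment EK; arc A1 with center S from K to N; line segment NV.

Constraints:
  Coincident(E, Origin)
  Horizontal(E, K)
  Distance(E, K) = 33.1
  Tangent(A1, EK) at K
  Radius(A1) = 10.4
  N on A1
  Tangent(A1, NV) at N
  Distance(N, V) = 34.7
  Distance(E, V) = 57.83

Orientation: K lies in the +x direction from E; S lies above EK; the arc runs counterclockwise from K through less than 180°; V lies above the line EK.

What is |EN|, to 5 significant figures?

45.087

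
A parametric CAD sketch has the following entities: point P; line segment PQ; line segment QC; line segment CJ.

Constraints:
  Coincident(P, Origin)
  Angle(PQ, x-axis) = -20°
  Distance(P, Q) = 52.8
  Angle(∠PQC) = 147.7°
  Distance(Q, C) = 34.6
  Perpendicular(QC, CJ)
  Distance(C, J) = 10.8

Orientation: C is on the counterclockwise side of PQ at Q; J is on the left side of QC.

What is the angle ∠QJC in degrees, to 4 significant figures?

72.66°

P is at the origin; PQ runs at -20.0° with length 52.8, so Q = 52.8·(cos -20.0°, sin -20.0°) = (49.62, -18.06). ∠PQC = 147.7°, so QC runs at -20.0° + (180° − 147.7°) = 12.30° from the x-axis; with |QC| = 34.6, C = Q + 34.6·(cos 12.30°, sin 12.30°) = (83.42, -10.69). The perpendicularity gives CJ at right angles to QC; with |CJ| = 10.8 on the left of QC, J = C + 10.8·(-0.2130, 0.9770) = (81.12, -0.1357). Then cos ∠QJC = JQ·JC / (|JQ||JC|), giving 72.66°.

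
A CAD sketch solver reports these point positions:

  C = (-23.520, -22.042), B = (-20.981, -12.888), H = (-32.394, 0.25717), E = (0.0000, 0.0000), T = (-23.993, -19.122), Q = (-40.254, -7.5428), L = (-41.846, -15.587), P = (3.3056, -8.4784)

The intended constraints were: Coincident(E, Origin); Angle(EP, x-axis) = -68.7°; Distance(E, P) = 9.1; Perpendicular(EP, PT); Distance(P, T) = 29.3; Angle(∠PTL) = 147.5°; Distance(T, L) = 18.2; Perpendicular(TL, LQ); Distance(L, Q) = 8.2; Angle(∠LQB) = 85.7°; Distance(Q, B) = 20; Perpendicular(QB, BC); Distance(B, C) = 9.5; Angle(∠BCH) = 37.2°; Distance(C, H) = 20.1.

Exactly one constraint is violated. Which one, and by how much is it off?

Distance(C, H) = 20.1 — off by 3.90.

E = (0.00, 0.00) ✓; EP at -68.70° ✓; |EP| = 9.100 ✓; ∠(EP, PT) = 90.00° ✓; |PT| = 29.30 ✓; ∠PTL = 147.5° ✓; |TL| = 18.20 ✓; ∠(TL, LQ) = 89.99° ✓; |LQ| = 8.200 ✓; ∠LQB = 85.69° ✓; |QB| = 20.00 ✓; ∠(QB, BC) = 90.00° ✓; |BC| = 9.500 ✓; ∠BCH = 37.20° ✓; |CH| = 24.00 ✗.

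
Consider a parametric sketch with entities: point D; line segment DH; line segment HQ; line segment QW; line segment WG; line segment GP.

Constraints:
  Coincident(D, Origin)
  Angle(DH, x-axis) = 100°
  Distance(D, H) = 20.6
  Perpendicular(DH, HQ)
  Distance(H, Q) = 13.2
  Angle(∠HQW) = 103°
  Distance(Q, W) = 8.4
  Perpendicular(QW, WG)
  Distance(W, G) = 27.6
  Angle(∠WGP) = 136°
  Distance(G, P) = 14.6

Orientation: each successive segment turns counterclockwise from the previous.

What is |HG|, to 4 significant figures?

18.61

∠HQW = 103.0° gives QW at -93.00° from the x-axis; with |QW| = 8.4, W = (-17.02, 9.606). The perpendicularity gives WG at right angles to QW, so WG runs at -3.000°; with |WG| = 27.6, G = (10.55, 8.162). Then |HG| = |G − H| = 18.61.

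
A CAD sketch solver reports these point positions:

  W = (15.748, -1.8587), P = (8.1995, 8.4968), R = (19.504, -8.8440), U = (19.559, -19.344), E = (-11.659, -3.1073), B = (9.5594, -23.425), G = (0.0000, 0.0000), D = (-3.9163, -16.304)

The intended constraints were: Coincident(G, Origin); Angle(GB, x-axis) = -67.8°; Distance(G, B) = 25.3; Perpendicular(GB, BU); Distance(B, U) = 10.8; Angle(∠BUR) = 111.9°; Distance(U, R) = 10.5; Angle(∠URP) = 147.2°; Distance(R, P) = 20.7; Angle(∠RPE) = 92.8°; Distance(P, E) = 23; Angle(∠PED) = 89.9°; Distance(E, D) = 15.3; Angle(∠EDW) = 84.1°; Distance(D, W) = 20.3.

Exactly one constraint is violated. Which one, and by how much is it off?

Distance(D, W) = 20.3 — off by 4.10.

G = (0.00, 0.00) ✓; GB at -67.80° ✓; |GB| = 25.30 ✓; ∠(GB, BU) = 90.00° ✓; |BU| = 10.80 ✓; ∠BUR = 111.9° ✓; |UR| = 10.50 ✓; ∠URP = 147.2° ✓; |RP| = 20.70 ✓; ∠RPE = 92.80° ✓; |PE| = 23.00 ✓; ∠PED = 89.90° ✓; |ED| = 15.30 ✓; ∠EDW = 84.10° ✓; |DW| = 24.40 ✗.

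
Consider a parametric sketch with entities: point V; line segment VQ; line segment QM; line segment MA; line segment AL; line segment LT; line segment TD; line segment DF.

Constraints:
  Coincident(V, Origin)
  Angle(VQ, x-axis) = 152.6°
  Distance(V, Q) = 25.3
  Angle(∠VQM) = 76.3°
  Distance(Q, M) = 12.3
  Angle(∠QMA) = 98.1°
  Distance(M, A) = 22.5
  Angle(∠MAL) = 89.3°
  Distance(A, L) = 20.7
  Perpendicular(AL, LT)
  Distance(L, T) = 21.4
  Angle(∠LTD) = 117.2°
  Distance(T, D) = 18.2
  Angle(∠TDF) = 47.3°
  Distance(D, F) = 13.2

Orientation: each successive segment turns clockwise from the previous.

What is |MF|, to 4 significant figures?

9.515

V is at the origin; VQ runs at 152.6° with length 25.3, so Q = (-22.46, 11.64). ∠VQM = 76.3° gives QM at 48.90° from the x-axis; with |QM| = 12.3, M = (-14.38, 20.91). ∠QMA = 98.1° gives MA at -33.00° from the x-axis; with |MA| = 22.5, A = (4.494, 8.658). ∠MAL = 89.3° gives AL at -123.7° from the x-axis; with |AL| = 20.7, L = (-6.991, -8.564). AL is perpendicular to LT, so LT runs at 146.3°; with |LT| = 21.4, T = (-24.80, 3.310). ∠LTD = 117.2° gives TD at 83.50° from the x-axis; with |TD| = 18.2, D = (-22.73, 21.39). ∠TDF = 47.3° gives DF at -49.20° from the x-axis; with |DF| = 13.2, F = (-14.11, 11.40). Then |MF| = |F − M| = 9.515.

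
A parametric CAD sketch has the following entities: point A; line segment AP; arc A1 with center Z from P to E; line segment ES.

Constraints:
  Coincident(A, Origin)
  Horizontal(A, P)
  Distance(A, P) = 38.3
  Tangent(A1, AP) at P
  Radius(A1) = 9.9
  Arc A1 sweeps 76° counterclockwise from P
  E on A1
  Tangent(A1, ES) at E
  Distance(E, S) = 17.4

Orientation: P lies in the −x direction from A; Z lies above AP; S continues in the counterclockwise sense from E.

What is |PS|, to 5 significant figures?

28.029

On A1, P sits at bearing -90° from Z; a 76° counterclockwise sweep puts E at bearing -14°, so E = Z + 9.9·(cos -14°, sin -14°) = (-28.694, 7.5050). Tangency of A1 to ES means the radius ZE is perpendicular to ES, so ES runs along (−sin -14°, cos -14°); with |ES| = 17.4, S = (-24.485, 24.388). Then |PS| = |S − P| = 28.029.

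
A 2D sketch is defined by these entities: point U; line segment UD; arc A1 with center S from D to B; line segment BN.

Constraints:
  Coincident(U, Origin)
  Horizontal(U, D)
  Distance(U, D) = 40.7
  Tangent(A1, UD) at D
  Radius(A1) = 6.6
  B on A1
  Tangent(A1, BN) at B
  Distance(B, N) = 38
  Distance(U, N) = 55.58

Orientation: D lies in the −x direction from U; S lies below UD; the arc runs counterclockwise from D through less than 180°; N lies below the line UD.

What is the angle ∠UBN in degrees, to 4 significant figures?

79.97°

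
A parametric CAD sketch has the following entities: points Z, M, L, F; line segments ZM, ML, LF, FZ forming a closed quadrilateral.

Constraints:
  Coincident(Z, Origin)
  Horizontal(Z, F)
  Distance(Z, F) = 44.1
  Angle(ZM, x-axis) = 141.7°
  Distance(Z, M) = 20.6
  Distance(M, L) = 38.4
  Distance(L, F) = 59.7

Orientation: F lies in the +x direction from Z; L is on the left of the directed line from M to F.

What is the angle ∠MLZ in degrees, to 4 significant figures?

27.00°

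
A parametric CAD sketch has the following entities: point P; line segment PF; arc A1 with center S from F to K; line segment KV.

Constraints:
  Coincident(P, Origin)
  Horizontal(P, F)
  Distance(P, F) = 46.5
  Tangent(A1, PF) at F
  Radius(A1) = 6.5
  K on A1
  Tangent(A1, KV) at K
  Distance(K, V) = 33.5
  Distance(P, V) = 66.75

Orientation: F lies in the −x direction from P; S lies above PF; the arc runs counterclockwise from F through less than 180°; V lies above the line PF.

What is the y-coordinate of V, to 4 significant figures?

39.90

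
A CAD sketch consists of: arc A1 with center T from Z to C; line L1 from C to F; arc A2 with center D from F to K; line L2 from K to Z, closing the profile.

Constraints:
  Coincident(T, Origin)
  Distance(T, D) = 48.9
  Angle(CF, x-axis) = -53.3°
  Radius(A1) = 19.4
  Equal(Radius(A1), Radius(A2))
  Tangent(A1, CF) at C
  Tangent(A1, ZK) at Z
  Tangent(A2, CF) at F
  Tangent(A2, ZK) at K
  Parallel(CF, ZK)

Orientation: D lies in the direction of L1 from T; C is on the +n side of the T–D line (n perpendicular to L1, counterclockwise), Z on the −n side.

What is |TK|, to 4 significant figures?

52.61

The slot axis is L1's direction at -53.3°, so u = (cos -53.3°, sin -53.3°) = (0.5976, -0.8018) and n = (−sin -53.3°, cos -53.3°) = (0.8018, 0.5976). T is at the origin and D lies 48.9 along u from T, so D = 48.9·u = (29.22, -39.21). Tangency of A1 to both parallel lines with radius 19.4 puts C and Z at T ± 19.4·n: C = (15.55, 11.59), Z = (-15.55, -11.59). Equal radii place F and K the same way about D: F = D + 19.4·n = (44.78, -27.61), K = D − 19.4·n = (13.67, -50.80). Then |TK| = |K − T| = 52.61.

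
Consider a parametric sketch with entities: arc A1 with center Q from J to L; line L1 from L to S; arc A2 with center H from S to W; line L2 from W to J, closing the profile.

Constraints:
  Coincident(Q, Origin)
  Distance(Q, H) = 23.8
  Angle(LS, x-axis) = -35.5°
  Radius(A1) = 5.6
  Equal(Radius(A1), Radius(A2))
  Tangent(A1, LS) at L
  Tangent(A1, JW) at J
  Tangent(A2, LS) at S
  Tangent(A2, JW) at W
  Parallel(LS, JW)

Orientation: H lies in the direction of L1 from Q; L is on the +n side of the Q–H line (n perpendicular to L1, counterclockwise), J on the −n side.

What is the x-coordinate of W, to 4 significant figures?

16.12

The slot axis is L1's direction at -35.5°, so u = (cos -35.5°, sin -35.5°) = (0.8141, -0.5807) and n = (−sin -35.5°, cos -35.5°) = (0.5807, 0.8141). Q is at the origin and H lies 23.8 along u from Q, so H = 23.8·u = (19.38, -13.82). Tangency of A1 to both parallel lines with radius 5.6 puts L and J at Q ± 5.6·n: L = (3.252, 4.559), J = (-3.252, -4.559). Equal radii place S and W the same way about H: S = H + 5.6·n = (22.63, -9.262), W = H − 5.6·n = (16.12, -18.38). So W.x = 16.12.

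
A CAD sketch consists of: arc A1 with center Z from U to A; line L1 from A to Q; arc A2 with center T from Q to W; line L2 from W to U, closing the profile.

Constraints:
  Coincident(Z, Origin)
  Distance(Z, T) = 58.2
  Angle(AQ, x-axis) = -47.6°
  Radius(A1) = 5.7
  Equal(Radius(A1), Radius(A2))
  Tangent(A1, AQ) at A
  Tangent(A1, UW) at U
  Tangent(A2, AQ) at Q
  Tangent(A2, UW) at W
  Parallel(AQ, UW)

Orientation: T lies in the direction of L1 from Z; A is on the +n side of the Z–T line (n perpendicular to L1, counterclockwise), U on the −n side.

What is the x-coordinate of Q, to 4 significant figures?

43.45

The slot axis is L1's direction at -47.6°, so u = (cos -47.6°, sin -47.6°) = (0.6743, -0.7385) and n = (−sin -47.6°, cos -47.6°) = (0.7385, 0.6743). Z is at the origin and T lies 58.2 along u from Z, so T = 58.2·u = (39.24, -42.98). Tangency of A1 to both parallel lines with radius 5.7 puts A and U at Z ± 5.7·n: A = (4.209, 3.844), U = (-4.209, -3.844). Equal radii place Q and W the same way about T: Q = T + 5.7·n = (43.45, -39.13), W = T − 5.7·n = (35.04, -46.82). So Q.x = 43.45.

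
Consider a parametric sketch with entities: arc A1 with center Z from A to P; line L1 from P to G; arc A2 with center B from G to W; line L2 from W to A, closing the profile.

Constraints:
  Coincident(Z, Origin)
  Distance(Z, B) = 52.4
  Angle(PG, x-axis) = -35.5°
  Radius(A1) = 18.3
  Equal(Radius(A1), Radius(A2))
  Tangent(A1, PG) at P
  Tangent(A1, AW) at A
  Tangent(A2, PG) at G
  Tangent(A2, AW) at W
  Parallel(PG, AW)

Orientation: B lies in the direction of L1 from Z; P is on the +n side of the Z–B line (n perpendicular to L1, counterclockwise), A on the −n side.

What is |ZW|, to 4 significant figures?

55.50

Tangency of A1 to both parallel lines with radius 18.3 puts P and A at Z ± 18.3·n: P = (10.63, 14.90), A = (-10.63, -14.90). Equal radii place G and W the same way about B: G = B + 18.3·n = (53.29, -15.53), W = B − 18.3·n = (32.03, -45.33). Then |ZW| = |W − Z| = 55.50.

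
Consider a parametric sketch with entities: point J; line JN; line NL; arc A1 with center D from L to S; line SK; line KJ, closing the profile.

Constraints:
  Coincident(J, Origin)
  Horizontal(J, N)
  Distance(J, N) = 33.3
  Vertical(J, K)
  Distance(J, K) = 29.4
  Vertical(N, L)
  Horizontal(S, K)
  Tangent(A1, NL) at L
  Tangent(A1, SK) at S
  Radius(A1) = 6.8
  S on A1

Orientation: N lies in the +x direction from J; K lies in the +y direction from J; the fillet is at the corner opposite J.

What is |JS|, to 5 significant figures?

39.580

J is at the origin; JN is horizontal with |JN| = 33.3 and N on the +x side, so N = (33.300, 0.0000). JK is vertical with |JK| = 29.4 and K on the +y side, so K = (0.0000, 29.400). The virtual corner opposite J is at (33.300, 29.400). Since A1 is tangent to NL there, DL ⟂ NL and since A1 is tangent to SK there, DS ⟂ SK, with radius 6.8, so the center D sits 6.8 in from both sides at D = (26.500, 22.600). That places the tangent points at L = (33.300, 22.600) on NL and S = (26.500, 29.400) on SK. Then |JS| = |S − J| = 39.580.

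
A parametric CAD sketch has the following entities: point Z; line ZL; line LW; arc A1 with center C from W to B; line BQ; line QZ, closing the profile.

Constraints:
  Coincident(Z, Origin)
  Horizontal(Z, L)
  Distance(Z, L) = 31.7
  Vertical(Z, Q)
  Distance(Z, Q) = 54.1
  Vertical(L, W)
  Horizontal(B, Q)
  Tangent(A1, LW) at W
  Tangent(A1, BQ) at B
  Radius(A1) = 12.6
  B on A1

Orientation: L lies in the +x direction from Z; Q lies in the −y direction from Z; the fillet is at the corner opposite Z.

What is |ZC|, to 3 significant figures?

45.7

ZQ is vertical with |ZQ| = 54.1 and Q on the −y side, so Q = (0.00, -54.1). The virtual corner opposite Z is at (31.7, -54.1). Since A1 is tangent to LW there, CW ⟂ LW and tangency of A1 to BQ means the radius CB is perpendicular to BQ, with radius 12.6, so the center C sits 12.6 in from both sides at C = (19.1, -41.5). Then |ZC| = |C − Z| = 45.7.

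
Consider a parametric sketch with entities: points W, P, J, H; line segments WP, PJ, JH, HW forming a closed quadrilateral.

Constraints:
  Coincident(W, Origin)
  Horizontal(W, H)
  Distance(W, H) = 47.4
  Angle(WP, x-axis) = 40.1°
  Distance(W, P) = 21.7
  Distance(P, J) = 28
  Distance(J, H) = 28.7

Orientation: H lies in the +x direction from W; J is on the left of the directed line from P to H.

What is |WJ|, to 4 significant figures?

49.51

Checks: |PJ| = 28.00 ✓; |JH| = 28.70 ✓.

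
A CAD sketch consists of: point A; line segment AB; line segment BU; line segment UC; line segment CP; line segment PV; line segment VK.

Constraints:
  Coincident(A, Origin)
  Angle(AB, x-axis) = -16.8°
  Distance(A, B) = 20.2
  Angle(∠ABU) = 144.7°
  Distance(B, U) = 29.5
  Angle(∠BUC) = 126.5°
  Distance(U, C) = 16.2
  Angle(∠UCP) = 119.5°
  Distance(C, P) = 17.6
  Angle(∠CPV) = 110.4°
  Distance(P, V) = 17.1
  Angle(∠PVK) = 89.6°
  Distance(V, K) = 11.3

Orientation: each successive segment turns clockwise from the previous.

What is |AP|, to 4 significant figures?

51.50

A is at the origin; AB runs at -16.8° with length 20.2, so B = (19.34, -5.838). ∠ABU = 144.7° gives BU at -52.10° from the x-axis; with |BU| = 29.5, U = (37.46, -29.12). ∠BUC = 126.5° gives UC at -105.6° from the x-axis; with |UC| = 16.2, C = (33.10, -44.72). ∠UCP = 119.5° gives CP at -166.1° from the x-axis; with |CP| = 17.6, P = (16.02, -48.95). Then |AP| = |P − A| = 51.50.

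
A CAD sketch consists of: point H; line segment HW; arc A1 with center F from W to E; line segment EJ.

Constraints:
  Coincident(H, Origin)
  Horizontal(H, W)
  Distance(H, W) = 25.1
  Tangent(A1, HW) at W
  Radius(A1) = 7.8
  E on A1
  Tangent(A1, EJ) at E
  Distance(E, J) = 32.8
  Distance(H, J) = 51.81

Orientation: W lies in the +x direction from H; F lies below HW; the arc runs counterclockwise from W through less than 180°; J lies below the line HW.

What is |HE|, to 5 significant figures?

21.174

H is at the origin; HW is horizontal with |HW| = 25.1 and W on the +x side, so W = (25.100, 0.0000). The tangent condition forces FW to be normal to HW, so F = W + (0, -7.8) = (25.100, -7.8000). Since FE ⟂ EJ (tangency), |FJ| = √(7.8² + 32.8²) = 33.715 regardless of where E sits on A1. So J lies on both circle(H, 51.81) and circle(F, 33.715); the below-HW intersection is J = (31.905, -40.821). E is the foot of the tangent from J: E = (18.032, -11.099).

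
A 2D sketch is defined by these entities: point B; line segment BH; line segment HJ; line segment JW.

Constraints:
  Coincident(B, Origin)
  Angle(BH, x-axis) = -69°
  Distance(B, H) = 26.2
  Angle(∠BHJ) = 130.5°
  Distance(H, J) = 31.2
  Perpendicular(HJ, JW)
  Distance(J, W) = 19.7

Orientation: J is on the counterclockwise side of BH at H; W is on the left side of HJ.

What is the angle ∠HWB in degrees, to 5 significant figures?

32.533°

B is at the origin; BH runs at -69.0° with length 26.2, so H = 26.2·(cos -69.0°, sin -69.0°) = (9.3892, -24.460). ∠BHJ = 130.5°, so HJ runs at -69.0° + (180° − 130.5°) = -19.500° from the x-axis; with |HJ| = 31.2, J = H + 31.2·(cos -19.500°, sin -19.500°) = (38.800, -34.875). HJ is perpendicular to JW; with |JW| = 19.7 on the left of HJ, W = J + 19.7·(0.33381, 0.94264) = (45.376, -16.305). Then cos ∠HWB = WH·WB / (|WH||WB|), giving 32.533°.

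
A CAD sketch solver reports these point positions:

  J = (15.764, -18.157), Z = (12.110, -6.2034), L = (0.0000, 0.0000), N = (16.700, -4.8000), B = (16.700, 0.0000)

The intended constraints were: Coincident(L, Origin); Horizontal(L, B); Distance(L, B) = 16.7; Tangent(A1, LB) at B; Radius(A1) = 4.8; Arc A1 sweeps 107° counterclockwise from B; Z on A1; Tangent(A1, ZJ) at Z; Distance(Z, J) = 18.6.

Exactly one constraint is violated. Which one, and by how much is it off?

Distance(Z, J) = 18.6 — off by 6.10.

L = (0.00, 0.00) ✓; L.y = 0.00, B.y = 0.00 ✓; |LB| = 16.70 ✓; ∠(NB, BL) = 90.00° ✓; |NB| = 4.800 ✓; bearing(N→Z) − bearing(N→B) = 107.0° ✓; |NZ| = 4.800 ✓; ∠(NZ, ZJ) = 90.00° ✓; |ZJ| = 12.50 ✗.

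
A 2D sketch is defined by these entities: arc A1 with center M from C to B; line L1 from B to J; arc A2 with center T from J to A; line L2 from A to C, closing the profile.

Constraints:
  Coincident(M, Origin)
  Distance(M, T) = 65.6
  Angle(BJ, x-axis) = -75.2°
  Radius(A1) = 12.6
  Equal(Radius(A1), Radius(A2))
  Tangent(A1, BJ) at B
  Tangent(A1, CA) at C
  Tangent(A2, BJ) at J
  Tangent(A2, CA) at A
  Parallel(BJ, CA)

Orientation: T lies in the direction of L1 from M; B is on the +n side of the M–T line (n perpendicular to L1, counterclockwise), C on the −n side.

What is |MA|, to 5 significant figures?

66.799

Tangency of A1 to both parallel lines with radius 12.6 puts B and C at M ± 12.6·n: B = (12.182, 3.2186), C = (-12.182, -3.2186). Equal radii place J and A the same way about T: J = T + 12.6·n = (28.939, -60.205), A = T − 12.6·n = (4.5753, -66.642). Then |MA| = |A − M| = 66.799.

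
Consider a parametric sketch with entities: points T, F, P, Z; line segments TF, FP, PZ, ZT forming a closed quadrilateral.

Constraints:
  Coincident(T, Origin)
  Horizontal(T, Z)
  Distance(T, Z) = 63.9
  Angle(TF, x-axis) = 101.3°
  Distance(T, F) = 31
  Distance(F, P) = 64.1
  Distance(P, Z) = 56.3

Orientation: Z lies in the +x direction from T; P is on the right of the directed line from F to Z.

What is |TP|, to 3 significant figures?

33.8

Checks: |FP| = 64.10 ✓; |PZ| = 56.30 ✓.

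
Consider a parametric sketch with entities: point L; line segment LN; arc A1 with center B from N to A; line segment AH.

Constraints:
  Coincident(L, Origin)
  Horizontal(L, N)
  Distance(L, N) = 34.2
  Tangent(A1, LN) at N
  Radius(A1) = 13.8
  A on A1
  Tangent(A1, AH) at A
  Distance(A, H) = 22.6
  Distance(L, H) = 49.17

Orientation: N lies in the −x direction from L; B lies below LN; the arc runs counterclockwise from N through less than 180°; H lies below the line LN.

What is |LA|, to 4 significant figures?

50.01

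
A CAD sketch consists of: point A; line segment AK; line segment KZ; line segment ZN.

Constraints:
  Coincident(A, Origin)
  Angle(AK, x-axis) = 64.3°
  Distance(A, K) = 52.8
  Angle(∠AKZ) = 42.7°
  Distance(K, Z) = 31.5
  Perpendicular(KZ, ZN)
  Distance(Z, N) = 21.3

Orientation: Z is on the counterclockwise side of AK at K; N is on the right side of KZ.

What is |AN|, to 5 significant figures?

57.572

A is at the origin; AK runs at 64.3° with length 52.8, so K = 52.8·(cos 64.3°, sin 64.3°) = (22.897, 47.577). ∠AKZ = 42.7°, so KZ runs at 64.3° + (180° − 42.7°) = 201.60° from the x-axis; with |KZ| = 31.5, Z = K + 31.5·(cos 201.60°, sin 201.60°) = (-6.3908, 35.981). KZ ⟂ ZN; with |ZN| = 21.3 on the right of KZ, N = Z + 21.3·(-0.36812, 0.92978) = (-14.232, 55.785). Then |AN| = |N − A| = 57.572.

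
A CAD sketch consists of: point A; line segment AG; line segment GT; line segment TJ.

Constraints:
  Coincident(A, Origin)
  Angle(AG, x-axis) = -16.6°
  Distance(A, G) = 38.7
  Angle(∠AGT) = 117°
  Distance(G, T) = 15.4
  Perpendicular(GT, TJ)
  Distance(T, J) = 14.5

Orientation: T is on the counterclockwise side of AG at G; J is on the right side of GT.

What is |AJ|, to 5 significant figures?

59.044

A is at the origin; AG runs at -16.6° with length 38.7, so G = 38.7·(cos -16.6°, sin -16.6°) = (37.087, -11.056). ∠AGT = 117.0°, so GT runs at -16.6° + (180° − 117.0°) = 46.400° from the x-axis; with |GT| = 15.4, T = G + 15.4·(cos 46.400°, sin 46.400°) = (47.707, 0.096107). GT is perpendicular to TJ; with |TJ| = 14.5 on the right of GT, J = T + 14.5·(0.72417, -0.68962) = (58.208, -9.9034). Then |AJ| = |J − A| = 59.044.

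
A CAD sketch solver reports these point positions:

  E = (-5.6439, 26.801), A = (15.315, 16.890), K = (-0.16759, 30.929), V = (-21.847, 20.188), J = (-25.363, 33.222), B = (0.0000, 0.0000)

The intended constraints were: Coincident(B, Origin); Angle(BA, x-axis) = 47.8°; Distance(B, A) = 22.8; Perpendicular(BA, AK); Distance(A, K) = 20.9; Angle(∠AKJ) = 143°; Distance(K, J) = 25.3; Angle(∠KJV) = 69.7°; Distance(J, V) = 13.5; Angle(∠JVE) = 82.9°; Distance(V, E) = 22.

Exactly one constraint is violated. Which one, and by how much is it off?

Distance(V, E) = 22 — off by 4.50.

B = (0.00, 0.00) ✓; BA at 47.80° ✓; |BA| = 22.80 ✓; ∠(BA, AK) = 90.00° ✓; |AK| = 20.90 ✓; ∠AKJ = 143.0° ✓; |KJ| = 25.30 ✓; ∠KJV = 69.70° ✓; |JV| = 13.50 ✓; ∠JVE = 82.89° ✓; |VE| = 17.50 ✗.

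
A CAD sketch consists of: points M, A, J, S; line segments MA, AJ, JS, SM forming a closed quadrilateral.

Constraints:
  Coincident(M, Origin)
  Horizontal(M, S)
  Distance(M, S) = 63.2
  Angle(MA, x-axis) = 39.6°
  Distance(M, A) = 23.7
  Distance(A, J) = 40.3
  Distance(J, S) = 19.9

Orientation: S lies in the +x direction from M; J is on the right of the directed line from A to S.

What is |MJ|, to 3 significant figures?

49.3

Checks: |AJ| = 40.30 ✓; |JS| = 19.90 ✓.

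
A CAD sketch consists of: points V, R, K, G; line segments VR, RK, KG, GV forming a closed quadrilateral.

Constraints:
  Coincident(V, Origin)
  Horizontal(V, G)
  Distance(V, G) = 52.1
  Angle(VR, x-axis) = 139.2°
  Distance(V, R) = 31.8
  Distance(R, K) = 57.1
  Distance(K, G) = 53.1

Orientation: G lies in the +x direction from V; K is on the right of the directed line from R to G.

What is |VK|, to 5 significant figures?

28.166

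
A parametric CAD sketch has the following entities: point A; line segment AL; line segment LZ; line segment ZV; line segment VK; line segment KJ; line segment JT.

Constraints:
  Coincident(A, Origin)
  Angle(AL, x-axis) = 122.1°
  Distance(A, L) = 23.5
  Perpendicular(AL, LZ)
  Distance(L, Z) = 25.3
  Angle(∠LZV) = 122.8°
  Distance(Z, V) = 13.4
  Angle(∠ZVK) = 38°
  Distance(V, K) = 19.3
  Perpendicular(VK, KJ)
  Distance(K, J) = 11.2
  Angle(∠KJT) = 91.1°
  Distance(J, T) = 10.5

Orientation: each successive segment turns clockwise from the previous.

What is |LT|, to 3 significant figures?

28.1

A is at the origin; AL runs at 122.1° with length 23.5, so L = (-12.5, 19.9). AL ⟂ LZ, so LZ runs at 32.1°; with |LZ| = 25.3, Z = (8.94, 33.4). ∠LZV = 122.8° gives ZV at -25.1° from the x-axis; with |ZV| = 13.4, V = (21.1, 27.7). ∠ZVK = 38.0° gives VK at -167° from the x-axis; with |VK| = 19.3, K = (2.27, 23.4). VK ⟂ KJ, so KJ runs at 103°; with |KJ| = 11.2, J = (-0.234, 34.3). ∠KJT = 91.1° gives JT at 14.0° from the x-axis; with |JT| = 10.5, T = (9.95, 36.8). Then |LT| = |T − L| = 28.1.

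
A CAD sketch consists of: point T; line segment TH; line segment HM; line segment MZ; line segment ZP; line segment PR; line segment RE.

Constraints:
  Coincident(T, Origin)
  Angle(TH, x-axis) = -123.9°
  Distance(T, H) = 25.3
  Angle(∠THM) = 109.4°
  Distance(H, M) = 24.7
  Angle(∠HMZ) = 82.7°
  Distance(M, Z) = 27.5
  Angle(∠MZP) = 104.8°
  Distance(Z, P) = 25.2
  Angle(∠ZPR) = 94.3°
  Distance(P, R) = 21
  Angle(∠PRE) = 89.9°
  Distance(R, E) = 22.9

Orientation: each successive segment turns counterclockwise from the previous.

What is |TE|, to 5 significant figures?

29.325

T is at the origin; TH runs at -123.9° with length 25.3, so H = (-14.111, -20.999). ∠THM = 109.4° gives HM at -53.300° from the x-axis; with |HM| = 24.7, M = (0.65039, -40.803). ∠HMZ = 82.7° gives MZ at 44.000° from the x-axis; with |MZ| = 27.5, Z = (20.432, -21.700). ∠MZP = 104.8° gives ZP at 119.20° from the x-axis; with |ZP| = 25.2, P = (8.1382, 0.29757). ∠ZPR = 94.3° gives PR at -155.10° from the x-axis; with |PR| = 21.0, R = (-10.910, -8.5442). ∠PRE = 89.9° gives RE at -65.000° from the x-axis; with |RE| = 22.9, E = (-1.2318, -29.299). Then |TE| = |E − T| = 29.325.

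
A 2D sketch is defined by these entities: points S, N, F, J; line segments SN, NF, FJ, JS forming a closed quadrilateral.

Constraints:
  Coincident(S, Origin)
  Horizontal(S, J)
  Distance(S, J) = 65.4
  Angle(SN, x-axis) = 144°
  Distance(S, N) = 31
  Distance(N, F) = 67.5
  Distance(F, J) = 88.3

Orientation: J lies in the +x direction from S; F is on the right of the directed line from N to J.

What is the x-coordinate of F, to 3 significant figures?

-9.12

S is at the origin; S and J share the same y with |SJ| = 65.4 and J in +x, so J = (65.4, 0). SN runs at 144.0° with |SN| = 31.0, so N = (-25.1, 18.2). F is determined by |NF| = 67.5 and |FJ| = 88.3 together: it lies at the intersection of circle(N, 67.5) and circle(J, 88.3). With |NJ| = 92.3, the foot of the radical line on NJ is 28.6 from N and the perpendicular offset is √(67.5² − 28.6²) = 61.1. Taking the right-of-NJ solution: F = (-9.12, -47.4).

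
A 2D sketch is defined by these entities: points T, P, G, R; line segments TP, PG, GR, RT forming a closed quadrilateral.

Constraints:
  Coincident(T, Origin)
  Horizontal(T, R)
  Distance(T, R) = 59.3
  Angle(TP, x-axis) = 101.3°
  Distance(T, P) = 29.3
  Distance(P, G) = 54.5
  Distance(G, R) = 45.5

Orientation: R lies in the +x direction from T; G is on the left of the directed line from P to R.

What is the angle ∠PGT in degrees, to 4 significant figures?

27.18°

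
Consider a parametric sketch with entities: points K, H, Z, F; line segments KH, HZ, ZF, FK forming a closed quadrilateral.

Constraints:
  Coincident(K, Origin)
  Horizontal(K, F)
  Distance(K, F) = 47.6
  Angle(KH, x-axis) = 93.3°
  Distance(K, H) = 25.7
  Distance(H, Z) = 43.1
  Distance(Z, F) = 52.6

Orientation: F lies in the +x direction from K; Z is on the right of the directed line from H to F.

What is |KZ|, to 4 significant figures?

17.56

K is at the origin; KF is horizontal with |KF| = 47.6 and F in +x, so F = (47.6, 0). KH runs at 93.3° with |KH| = 25.7, so H = (-1.479, 25.66). Z is determined by |HZ| = 43.1 and |ZF| = 52.6 together: it lies at the intersection of circle(H, 43.1) and circle(F, 52.6). With |HF| = 55.38, the foot of the radical line on HF is 19.48 from H and the perpendicular offset is √(43.1² − 19.48²) = 38.45. Taking the right-of-HF solution: Z = (-2.025, -17.44).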